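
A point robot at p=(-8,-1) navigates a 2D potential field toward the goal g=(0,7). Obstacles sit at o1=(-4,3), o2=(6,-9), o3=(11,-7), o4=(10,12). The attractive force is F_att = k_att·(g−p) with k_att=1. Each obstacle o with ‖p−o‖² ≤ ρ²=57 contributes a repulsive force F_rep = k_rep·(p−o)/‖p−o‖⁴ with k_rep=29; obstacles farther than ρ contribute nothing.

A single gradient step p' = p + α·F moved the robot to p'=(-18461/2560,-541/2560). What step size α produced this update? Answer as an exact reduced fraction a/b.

α = 1/10

F_att = 1·(g−p) = 1·(8,8) = (8.0000,8.0000)
o1: d²=32 ≤ ρ²=57; F_rep = 29·(-4,-4)/32² = (-0.1133,-0.1133)
o2: d²=260 > ρ²=57 → inactive
o3: d²=397 > ρ²=57 → inactive
o4: d²=493 > ρ²=57 → inactive
F = F_att + ΣF_rep = (7.8867,7.8867)
Δp = p'−p = (0.7887,0.7887); α = Δx/Fx = (2019/2560) / (2019/256) = 1/10
check: Δy/Fy = (2019/2560) / (2019/256) = 1/10 ✓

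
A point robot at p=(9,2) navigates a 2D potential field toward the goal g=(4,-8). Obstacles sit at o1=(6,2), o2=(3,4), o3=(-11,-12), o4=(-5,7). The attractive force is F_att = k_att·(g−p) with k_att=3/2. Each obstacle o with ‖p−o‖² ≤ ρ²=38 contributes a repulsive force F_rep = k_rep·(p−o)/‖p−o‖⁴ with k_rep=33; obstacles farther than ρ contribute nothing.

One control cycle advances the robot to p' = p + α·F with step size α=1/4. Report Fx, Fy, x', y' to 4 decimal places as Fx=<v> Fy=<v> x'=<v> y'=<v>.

F_att = 3/2·(g−p) = 3/2·(-5,-10) = (-7.5000,-15.0000)
o1: d²=9 ≤ ρ²=38; F_rep = 33·(3,0)/9² = (1.2222,0.0000)
o2: d²=40 > ρ²=38 → inactive
o3: d²=596 > ρ²=38 → inactive
o4: d²=221 > ρ²=38 → inactive
F = F_att + ΣF_rep = (-6.2778,-15.0000)
p' = p + 1/4·F = (7.4306,-1.7500)

Fx=-6.2778 Fy=-15.0000 x'=7.4306 y'=-1.7500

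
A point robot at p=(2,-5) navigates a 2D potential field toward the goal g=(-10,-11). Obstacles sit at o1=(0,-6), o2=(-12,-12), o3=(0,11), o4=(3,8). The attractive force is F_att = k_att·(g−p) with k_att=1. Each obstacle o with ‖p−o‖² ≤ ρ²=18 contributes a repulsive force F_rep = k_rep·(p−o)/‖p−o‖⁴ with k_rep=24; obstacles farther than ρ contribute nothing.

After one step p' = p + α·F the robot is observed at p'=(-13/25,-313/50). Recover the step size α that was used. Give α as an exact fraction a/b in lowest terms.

F_att = 1·(g−p) = 1·(-12,-6) = (-12.0000,-6.0000)
o1: d²=5 ≤ ρ²=18; F_rep = 24·(2,1)/5² = (1.9200,0.9600)
o2: d²=245 > ρ²=18 → inactive
o3: d²=260 > ρ²=18 → inactive
o4: d²=170 > ρ²=18 → inactive
F = F_att + ΣF_rep = (-10.0800,-5.0400)
Δp = p'−p = (-2.5200,-1.2600); α = Δx/Fx = (-63/25) / (-252/25) = 1/4
check: Δy/Fy = (-63/50) / (-126/25) = 1/4 ✓

α = 1/4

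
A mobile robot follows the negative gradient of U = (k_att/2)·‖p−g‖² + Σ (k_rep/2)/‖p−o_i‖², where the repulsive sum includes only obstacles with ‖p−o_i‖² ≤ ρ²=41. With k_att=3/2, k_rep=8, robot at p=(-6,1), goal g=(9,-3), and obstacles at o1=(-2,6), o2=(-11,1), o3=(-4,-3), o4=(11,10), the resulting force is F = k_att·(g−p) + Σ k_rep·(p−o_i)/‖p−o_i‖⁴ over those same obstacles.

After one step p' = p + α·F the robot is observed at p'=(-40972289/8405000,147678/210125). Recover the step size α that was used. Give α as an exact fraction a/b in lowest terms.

α = 1/20

F_att = 3/2·(g−p) = 3/2·(15,-4) = (22.5000,-6.0000)
o1: d²=41 ≤ ρ²=41; F_rep = 8·(-4,-5)/41² = (-0.0190,-0.0238)
o2: d²=25 ≤ ρ²=41; F_rep = 8·(5,0)/25² = (0.0640,0.0000)
o3: d²=20 ≤ ρ²=41; F_rep = 8·(-2,4)/20² = (-0.0400,0.0800)
o4: d²=370 > ρ²=41 → inactive
F = F_att + ΣF_rep = (22.5050,-5.9438)
Δp = p'−p = (1.1252,-0.2972); α = Δx/Fx = (9457711/8405000) / (9457711/420250) = 1/20
check: Δy/Fy = (-62447/210125) / (-249788/42025) = 1/20 ✓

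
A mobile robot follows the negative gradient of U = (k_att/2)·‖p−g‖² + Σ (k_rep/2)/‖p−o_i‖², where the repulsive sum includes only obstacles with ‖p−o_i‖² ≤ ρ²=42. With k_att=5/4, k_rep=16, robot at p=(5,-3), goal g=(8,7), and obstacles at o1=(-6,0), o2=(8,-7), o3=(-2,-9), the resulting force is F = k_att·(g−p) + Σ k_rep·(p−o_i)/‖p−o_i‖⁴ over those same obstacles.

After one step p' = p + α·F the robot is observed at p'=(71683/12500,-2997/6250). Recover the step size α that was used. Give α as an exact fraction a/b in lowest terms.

α = 1/5

F_att = 5/4·(g−p) = 5/4·(3,10) = (3.7500,12.5000)
o1: d²=130 > ρ²=42 → inactive
o2: d²=25 ≤ ρ²=42; F_rep = 16·(-3,4)/25² = (-0.0768,0.1024)
o3: d²=85 > ρ²=42 → inactive
F = F_att + ΣF_rep = (3.6732,12.6024)
Δp = p'−p = (0.7346,2.5205); α = Δx/Fx = (9183/12500) / (9183/2500) = 1/5
check: Δy/Fy = (15753/6250) / (15753/1250) = 1/5 ✓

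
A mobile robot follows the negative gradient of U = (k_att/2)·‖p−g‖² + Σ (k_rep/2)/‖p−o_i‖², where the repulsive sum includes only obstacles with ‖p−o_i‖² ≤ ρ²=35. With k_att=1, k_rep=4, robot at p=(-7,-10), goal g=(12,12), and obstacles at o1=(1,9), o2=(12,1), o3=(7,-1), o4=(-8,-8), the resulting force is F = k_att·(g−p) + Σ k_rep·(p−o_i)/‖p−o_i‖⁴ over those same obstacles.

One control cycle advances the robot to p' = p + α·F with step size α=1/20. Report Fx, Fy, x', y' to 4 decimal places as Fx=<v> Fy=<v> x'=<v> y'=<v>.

Fx=19.1600 Fy=21.6800 x'=-6.0420 y'=-8.9160

F_att = 1·(g−p) = 1·(19,22) = (19.0000,22.0000)
o1: d²=425 > ρ²=35 → inactive
o2: d²=482 > ρ²=35 → inactive
o3: d²=277 > ρ²=35 → inactive
o4: d²=5 ≤ ρ²=35; F_rep = 4·(1,-2)/5² = (0.1600,-0.3200)
F = F_att + ΣF_rep = (19.1600,21.6800)
p' = p + 1/20·F = (-6.0420,-8.9160)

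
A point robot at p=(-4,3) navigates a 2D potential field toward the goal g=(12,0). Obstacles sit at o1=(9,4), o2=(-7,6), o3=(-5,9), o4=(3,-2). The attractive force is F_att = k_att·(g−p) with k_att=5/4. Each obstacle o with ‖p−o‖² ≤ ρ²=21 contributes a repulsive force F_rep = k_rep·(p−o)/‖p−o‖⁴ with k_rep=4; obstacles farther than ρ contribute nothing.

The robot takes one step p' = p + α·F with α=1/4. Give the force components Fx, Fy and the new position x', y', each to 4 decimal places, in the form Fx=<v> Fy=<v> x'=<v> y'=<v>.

Fx=20.0370 Fy=-3.7870 x'=1.0093 y'=2.0532

F_att = 5/4·(g−p) = 5/4·(16,-3) = (20.0000,-3.7500)
o1: d²=170 > ρ²=21 → inactive
o2: d²=18 ≤ ρ²=21; F_rep = 4·(3,-3)/18² = (0.0370,-0.0370)
o3: d²=37 > ρ²=21 → inactive
o4: d²=74 > ρ²=21 → inactive
F = F_att + ΣF_rep = (20.0370,-3.7870)
p' = p + 1/4·F = (1.0093,2.0532)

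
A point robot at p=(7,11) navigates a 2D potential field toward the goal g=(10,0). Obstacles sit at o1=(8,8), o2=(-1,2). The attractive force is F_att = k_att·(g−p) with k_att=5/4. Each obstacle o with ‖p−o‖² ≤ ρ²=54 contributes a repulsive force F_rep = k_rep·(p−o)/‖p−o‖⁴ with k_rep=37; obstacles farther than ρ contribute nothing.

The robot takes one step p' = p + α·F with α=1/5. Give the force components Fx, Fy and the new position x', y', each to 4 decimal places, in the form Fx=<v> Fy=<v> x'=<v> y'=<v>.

F_att = 5/4·(g−p) = 5/4·(3,-11) = (3.7500,-13.7500)
o1: d²=10 ≤ ρ²=54; F_rep = 37·(-1,3)/10² = (-0.3700,1.1100)
o2: d²=145 > ρ²=54 → inactive
F = F_att + ΣF_rep = (3.3800,-12.6400)
p' = p + 1/5·F = (7.6760,8.4720)

Fx=3.3800 Fy=-12.6400 x'=7.6760 y'=8.4720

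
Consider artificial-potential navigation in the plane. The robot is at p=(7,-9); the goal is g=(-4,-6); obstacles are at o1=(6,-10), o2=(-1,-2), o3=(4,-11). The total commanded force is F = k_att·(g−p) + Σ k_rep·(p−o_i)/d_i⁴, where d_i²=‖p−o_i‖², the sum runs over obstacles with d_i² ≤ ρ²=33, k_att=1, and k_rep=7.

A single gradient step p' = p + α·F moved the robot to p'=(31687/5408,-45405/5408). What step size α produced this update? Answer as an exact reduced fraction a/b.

F_att = 1·(g−p) = 1·(-11,3) = (-11.0000,3.0000)
o1: d²=2 ≤ ρ²=33; F_rep = 7·(1,1)/2² = (1.7500,1.7500)
o2: d²=113 > ρ²=33 → inactive
o3: d²=13 ≤ ρ²=33; F_rep = 7·(3,2)/13² = (0.1243,0.0828)
F = F_att + ΣF_rep = (-9.1257,4.8328)
Δp = p'−p = (-1.1407,0.6041); α = Δx/Fx = (-6169/5408) / (-6169/676) = 1/8
check: Δy/Fy = (3267/5408) / (3267/676) = 1/8 ✓

α = 1/8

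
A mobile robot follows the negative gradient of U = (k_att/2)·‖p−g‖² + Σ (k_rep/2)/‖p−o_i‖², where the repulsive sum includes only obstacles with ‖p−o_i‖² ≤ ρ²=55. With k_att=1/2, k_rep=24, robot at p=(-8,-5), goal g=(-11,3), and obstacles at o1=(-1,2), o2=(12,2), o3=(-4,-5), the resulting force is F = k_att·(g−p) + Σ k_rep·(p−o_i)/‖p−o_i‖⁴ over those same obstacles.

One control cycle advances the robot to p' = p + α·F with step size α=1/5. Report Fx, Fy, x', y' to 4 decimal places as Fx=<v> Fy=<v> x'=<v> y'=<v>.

Fx=-1.8750 Fy=4.0000 x'=-8.3750 y'=-4.2000

F_att = 1/2·(g−p) = 1/2·(-3,8) = (-1.5000,4.0000)
o1: d²=98 > ρ²=55 → inactive
o2: d²=449 > ρ²=55 → inactive
o3: d²=16 ≤ ρ²=55; F_rep = 24·(-4,0)/16² = (-0.3750,0.0000)
F = F_att + ΣF_rep = (-1.8750,4.0000)
p' = p + 1/5·F = (-8.3750,-4.2000)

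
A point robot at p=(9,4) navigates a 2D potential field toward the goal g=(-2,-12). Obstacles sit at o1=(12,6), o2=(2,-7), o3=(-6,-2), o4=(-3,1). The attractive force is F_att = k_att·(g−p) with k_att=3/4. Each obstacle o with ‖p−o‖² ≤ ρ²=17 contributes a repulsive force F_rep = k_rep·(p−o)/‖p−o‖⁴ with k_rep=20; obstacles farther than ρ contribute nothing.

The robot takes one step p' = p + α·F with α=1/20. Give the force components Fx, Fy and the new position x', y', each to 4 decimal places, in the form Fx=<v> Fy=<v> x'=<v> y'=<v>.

Fx=-8.6050 Fy=-12.2367 x'=8.5697 y'=3.3882

F_att = 3/4·(g−p) = 3/4·(-11,-16) = (-8.2500,-12.0000)
o1: d²=13 ≤ ρ²=17; F_rep = 20·(-3,-2)/13² = (-0.3550,-0.2367)
o2: d²=170 > ρ²=17 → inactive
o3: d²=261 > ρ²=17 → inactive
o4: d²=153 > ρ²=17 → inactive
F = F_att + ΣF_rep = (-8.6050,-12.2367)
p' = p + 1/20·F = (8.5697,3.3882)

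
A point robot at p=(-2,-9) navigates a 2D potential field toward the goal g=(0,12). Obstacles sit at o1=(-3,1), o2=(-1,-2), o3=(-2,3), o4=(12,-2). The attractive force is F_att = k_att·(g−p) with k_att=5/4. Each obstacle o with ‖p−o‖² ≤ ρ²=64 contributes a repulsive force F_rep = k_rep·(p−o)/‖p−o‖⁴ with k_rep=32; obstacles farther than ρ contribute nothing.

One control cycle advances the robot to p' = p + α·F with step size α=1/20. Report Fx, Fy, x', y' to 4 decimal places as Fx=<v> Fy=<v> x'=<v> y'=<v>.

F_att = 5/4·(g−p) = 5/4·(2,21) = (2.5000,26.2500)
o1: d²=101 > ρ²=64 → inactive
o2: d²=50 ≤ ρ²=64; F_rep = 32·(-1,-7)/50² = (-0.0128,-0.0896)
o3: d²=144 > ρ²=64 → inactive
o4: d²=245 > ρ²=64 → inactive
F = F_att + ΣF_rep = (2.4872,26.1604)
p' = p + 1/20·F = (-1.8756,-7.6920)

Fx=2.4872 Fy=26.1604 x'=-1.8756 y'=-7.6920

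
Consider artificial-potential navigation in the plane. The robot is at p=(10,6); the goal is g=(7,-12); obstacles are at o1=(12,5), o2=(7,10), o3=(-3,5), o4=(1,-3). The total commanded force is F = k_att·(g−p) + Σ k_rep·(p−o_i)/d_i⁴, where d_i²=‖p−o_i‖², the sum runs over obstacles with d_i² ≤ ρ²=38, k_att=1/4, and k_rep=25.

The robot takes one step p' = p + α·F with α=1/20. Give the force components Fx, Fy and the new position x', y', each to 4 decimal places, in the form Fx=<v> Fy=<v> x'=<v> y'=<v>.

F_att = 1/4·(g−p) = 1/4·(-3,-18) = (-0.7500,-4.5000)
o1: d²=5 ≤ ρ²=38; F_rep = 25·(-2,1)/5² = (-2.0000,1.0000)
o2: d²=25 ≤ ρ²=38; F_rep = 25·(3,-4)/25² = (0.1200,-0.1600)
o3: d²=170 > ρ²=38 → inactive
o4: d²=162 > ρ²=38 → inactive
F = F_att + ΣF_rep = (-2.6300,-3.6600)
p' = p + 1/20·F = (9.8685,5.8170)

Fx=-2.6300 Fy=-3.6600 x'=9.8685 y'=5.8170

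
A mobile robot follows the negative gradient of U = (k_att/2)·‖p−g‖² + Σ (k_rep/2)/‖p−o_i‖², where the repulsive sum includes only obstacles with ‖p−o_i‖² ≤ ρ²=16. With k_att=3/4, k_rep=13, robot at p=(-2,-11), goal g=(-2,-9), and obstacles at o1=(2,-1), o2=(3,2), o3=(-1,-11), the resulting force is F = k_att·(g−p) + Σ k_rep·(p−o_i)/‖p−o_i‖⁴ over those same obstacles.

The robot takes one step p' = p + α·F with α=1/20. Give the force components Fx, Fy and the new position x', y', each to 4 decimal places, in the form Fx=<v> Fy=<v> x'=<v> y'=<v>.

Fx=-13.0000 Fy=1.5000 x'=-2.6500 y'=-10.9250

F_att = 3/4·(g−p) = 3/4·(0,2) = (0.0000,1.5000)
o1: d²=116 > ρ²=16 → inactive
o2: d²=194 > ρ²=16 → inactive
o3: d²=1 ≤ ρ²=16; F_rep = 13·(-1,0)/1² = (-13.0000,0.0000)
F = F_att + ΣF_rep = (-13.0000,1.5000)
p' = p + 1/20·F = (-2.6500,-10.9250)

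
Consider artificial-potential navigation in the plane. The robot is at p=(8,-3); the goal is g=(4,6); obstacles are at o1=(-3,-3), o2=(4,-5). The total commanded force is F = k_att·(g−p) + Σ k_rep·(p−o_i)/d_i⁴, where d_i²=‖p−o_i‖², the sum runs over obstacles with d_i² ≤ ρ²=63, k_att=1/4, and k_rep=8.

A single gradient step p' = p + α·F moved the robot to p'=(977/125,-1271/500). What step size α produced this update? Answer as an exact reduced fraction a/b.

F_att = 1/4·(g−p) = 1/4·(-4,9) = (-1.0000,2.2500)
o1: d²=121 > ρ²=63 → inactive
o2: d²=20 ≤ ρ²=63; F_rep = 8·(4,2)/20² = (0.0800,0.0400)
F = F_att + ΣF_rep = (-0.9200,2.2900)
Δp = p'−p = (-0.1840,0.4580); α = Δx/Fx = (-23/125) / (-23/25) = 1/5
check: Δy/Fy = (229/500) / (229/100) = 1/5 ✓

α = 1/5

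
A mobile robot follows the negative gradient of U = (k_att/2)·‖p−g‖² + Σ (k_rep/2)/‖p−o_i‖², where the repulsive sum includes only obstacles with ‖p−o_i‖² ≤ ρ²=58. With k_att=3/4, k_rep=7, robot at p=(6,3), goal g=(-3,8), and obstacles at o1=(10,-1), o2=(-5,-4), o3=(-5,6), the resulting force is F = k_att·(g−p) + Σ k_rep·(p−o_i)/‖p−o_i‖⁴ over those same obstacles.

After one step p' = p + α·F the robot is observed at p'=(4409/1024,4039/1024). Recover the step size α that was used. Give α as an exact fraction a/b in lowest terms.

α = 1/4

F_att = 3/4·(g−p) = 3/4·(-9,5) = (-6.7500,3.7500)
o1: d²=32 ≤ ρ²=58; F_rep = 7·(-4,4)/32² = (-0.0273,0.0273)
o2: d²=170 > ρ²=58 → inactive
o3: d²=130 > ρ²=58 → inactive
F = F_att + ΣF_rep = (-6.7773,3.7773)
Δp = p'−p = (-1.6943,0.9443); α = Δx/Fx = (-1735/1024) / (-1735/256) = 1/4
check: Δy/Fy = (967/1024) / (967/256) = 1/4 ✓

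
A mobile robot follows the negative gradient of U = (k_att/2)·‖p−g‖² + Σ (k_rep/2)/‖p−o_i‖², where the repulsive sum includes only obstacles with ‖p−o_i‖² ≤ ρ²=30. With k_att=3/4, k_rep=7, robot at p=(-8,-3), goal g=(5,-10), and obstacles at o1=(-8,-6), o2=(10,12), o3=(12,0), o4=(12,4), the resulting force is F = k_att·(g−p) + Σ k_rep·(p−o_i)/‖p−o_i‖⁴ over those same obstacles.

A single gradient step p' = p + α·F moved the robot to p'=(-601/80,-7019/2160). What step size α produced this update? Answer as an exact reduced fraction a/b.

F_att = 3/4·(g−p) = 3/4·(13,-7) = (9.7500,-5.2500)
o1: d²=9 ≤ ρ²=30; F_rep = 7·(0,3)/9² = (0.0000,0.2593)
o2: d²=549 > ρ²=30 → inactive
o3: d²=409 > ρ²=30 → inactive
o4: d²=449 > ρ²=30 → inactive
F = F_att + ΣF_rep = (9.7500,-4.9907)
Δp = p'−p = (0.4875,-0.2495); α = Δx/Fx = (39/80) / (39/4) = 1/20
check: Δy/Fy = (-539/2160) / (-539/108) = 1/20 ✓

α = 1/20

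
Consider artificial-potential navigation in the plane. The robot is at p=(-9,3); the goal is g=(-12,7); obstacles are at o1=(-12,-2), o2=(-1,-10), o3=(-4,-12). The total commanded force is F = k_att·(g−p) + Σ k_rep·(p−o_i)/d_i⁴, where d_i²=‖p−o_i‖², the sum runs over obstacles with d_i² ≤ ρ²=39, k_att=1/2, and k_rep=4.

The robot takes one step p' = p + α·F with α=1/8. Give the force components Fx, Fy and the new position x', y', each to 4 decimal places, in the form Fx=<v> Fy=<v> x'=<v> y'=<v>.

Fx=-1.4896 Fy=2.0173 x'=-9.1862 y'=3.2522

F_att = 1/2·(g−p) = 1/2·(-3,4) = (-1.5000,2.0000)
o1: d²=34 ≤ ρ²=39; F_rep = 4·(3,5)/34² = (0.0104,0.0173)
o2: d²=233 > ρ²=39 → inactive
o3: d²=250 > ρ²=39 → inactive
F = F_att + ΣF_rep = (-1.4896,2.0173)
p' = p + 1/8·F = (-9.1862,3.2522)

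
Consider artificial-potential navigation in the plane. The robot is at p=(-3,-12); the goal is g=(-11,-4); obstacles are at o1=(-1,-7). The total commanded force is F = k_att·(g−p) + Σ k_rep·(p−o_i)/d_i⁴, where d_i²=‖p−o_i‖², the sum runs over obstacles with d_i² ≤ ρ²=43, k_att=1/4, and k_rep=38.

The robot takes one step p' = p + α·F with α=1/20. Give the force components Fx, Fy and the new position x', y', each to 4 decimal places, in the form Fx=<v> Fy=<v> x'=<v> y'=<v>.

Fx=-2.0904 Fy=1.7741 x'=-3.1045 y'=-11.9113

F_att = 1/4·(g−p) = 1/4·(-8,8) = (-2.0000,2.0000)
o1: d²=29 ≤ ρ²=43; F_rep = 38·(-2,-5)/29² = (-0.0904,-0.2259)
F = F_att + ΣF_rep = (-2.0904,1.7741)
p' = p + 1/20·F = (-3.1045,-11.9113)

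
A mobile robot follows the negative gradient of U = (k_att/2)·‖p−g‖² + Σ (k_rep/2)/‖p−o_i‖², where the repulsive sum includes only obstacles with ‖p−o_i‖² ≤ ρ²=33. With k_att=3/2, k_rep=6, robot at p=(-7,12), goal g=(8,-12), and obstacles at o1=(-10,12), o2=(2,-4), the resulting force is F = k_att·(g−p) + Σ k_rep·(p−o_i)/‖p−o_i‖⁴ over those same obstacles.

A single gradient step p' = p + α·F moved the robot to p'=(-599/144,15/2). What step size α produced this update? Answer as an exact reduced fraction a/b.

α = 1/8

F_att = 3/2·(g−p) = 3/2·(15,-24) = (22.5000,-36.0000)
o1: d²=9 ≤ ρ²=33; F_rep = 6·(3,0)/9² = (0.2222,0.0000)
o2: d²=337 > ρ²=33 → inactive
F = F_att + ΣF_rep = (22.7222,-36.0000)
Δp = p'−p = (2.8403,-4.5000); α = Δx/Fx = (409/144) / (409/18) = 1/8
check: Δy/Fy = (-9/2) / (-36) = 1/8 ✓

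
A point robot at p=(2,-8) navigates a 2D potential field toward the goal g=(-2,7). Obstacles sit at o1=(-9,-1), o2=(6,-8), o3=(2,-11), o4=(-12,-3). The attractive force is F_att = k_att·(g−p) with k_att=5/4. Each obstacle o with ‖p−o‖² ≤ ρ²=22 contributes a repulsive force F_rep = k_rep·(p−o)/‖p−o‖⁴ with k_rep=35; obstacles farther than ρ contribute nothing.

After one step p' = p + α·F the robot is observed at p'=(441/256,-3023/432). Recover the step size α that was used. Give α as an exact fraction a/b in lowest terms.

α = 1/20

F_att = 5/4·(g−p) = 5/4·(-4,15) = (-5.0000,18.7500)
o1: d²=170 > ρ²=22 → inactive
o2: d²=16 ≤ ρ²=22; F_rep = 35·(-4,0)/16² = (-0.5469,0.0000)
o3: d²=9 ≤ ρ²=22; F_rep = 35·(0,3)/9² = (0.0000,1.2963)
o4: d²=221 > ρ²=22 → inactive
F = F_att + ΣF_rep = (-5.5469,20.0463)
Δp = p'−p = (-0.2773,1.0023); α = Δx/Fx = (-71/256) / (-355/64) = 1/20
check: Δy/Fy = (433/432) / (2165/108) = 1/20 ✓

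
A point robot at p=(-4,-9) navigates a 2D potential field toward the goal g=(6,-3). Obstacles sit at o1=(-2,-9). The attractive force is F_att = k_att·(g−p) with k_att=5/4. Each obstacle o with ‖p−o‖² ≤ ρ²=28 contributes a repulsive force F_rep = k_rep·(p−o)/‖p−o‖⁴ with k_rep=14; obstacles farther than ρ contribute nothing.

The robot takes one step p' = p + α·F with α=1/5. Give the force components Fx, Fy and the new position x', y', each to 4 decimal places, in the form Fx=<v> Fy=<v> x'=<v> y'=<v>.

F_att = 5/4·(g−p) = 5/4·(10,6) = (12.5000,7.5000)
o1: d²=4 ≤ ρ²=28; F_rep = 14·(-2,0)/4² = (-1.7500,0.0000)
F = F_att + ΣF_rep = (10.7500,7.5000)
p' = p + 1/5·F = (-1.8500,-7.5000)

Fx=10.7500 Fy=7.5000 x'=-1.8500 y'=-7.5000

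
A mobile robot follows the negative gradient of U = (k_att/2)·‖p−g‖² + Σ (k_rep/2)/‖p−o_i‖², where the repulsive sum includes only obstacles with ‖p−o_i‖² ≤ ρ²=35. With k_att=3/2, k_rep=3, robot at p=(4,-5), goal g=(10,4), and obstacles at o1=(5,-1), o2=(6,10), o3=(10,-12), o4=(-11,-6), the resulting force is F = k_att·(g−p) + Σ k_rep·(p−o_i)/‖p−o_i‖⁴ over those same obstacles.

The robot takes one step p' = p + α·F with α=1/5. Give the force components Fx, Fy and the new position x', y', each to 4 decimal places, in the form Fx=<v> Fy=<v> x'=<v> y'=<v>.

F_att = 3/2·(g−p) = 3/2·(6,9) = (9.0000,13.5000)
o1: d²=17 ≤ ρ²=35; F_rep = 3·(-1,-4)/17² = (-0.0104,-0.0415)
o2: d²=229 > ρ²=35 → inactive
o3: d²=85 > ρ²=35 → inactive
o4: d²=226 > ρ²=35 → inactive
F = F_att + ΣF_rep = (8.9896,13.4585)
p' = p + 1/5·F = (5.7979,-2.3083)

Fx=8.9896 Fy=13.4585 x'=5.7979 y'=-2.3083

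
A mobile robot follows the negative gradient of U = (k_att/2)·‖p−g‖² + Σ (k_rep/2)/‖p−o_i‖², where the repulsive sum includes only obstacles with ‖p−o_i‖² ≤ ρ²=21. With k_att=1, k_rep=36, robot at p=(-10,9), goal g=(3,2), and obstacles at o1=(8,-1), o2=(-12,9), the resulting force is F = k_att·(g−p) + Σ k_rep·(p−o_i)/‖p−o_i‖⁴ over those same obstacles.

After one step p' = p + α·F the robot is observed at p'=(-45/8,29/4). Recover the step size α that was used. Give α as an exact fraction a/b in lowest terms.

α = 1/4

F_att = 1·(g−p) = 1·(13,-7) = (13.0000,-7.0000)
o1: d²=424 > ρ²=21 → inactive
o2: d²=4 ≤ ρ²=21; F_rep = 36·(2,0)/4² = (4.5000,0.0000)
F = F_att + ΣF_rep = (17.5000,-7.0000)
Δp = p'−p = (4.3750,-1.7500); α = Δx/Fx = (35/8) / (35/2) = 1/4
check: Δy/Fy = (-7/4) / (-7) = 1/4 ✓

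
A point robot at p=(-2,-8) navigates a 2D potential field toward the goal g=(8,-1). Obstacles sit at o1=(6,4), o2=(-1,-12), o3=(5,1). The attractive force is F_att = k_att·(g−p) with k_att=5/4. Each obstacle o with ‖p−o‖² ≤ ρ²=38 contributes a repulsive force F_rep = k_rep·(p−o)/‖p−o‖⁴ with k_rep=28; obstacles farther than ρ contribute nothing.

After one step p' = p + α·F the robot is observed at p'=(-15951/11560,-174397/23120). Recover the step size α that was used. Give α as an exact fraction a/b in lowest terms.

α = 1/20

F_att = 5/4·(g−p) = 5/4·(10,7) = (12.5000,8.7500)
o1: d²=208 > ρ²=38 → inactive
o2: d²=17 ≤ ρ²=38; F_rep = 28·(-1,4)/17² = (-0.0969,0.3875)
o3: d²=130 > ρ²=38 → inactive
F = F_att + ΣF_rep = (12.4031,9.1375)
Δp = p'−p = (0.6202,0.4569); α = Δx/Fx = (7169/11560) / (7169/578) = 1/20
check: Δy/Fy = (10563/23120) / (10563/1156) = 1/20 ✓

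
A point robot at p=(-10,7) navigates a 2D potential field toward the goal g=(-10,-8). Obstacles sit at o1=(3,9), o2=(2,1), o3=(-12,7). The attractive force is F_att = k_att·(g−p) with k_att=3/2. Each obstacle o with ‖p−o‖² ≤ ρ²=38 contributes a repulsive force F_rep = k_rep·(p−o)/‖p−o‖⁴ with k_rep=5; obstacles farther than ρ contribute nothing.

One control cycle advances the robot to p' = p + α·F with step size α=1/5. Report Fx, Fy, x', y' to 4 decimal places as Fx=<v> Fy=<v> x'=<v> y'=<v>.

Fx=0.6250 Fy=-22.5000 x'=-9.8750 y'=2.5000

F_att = 3/2·(g−p) = 3/2·(0,-15) = (0.0000,-22.5000)
o1: d²=173 > ρ²=38 → inactive
o2: d²=180 > ρ²=38 → inactive
o3: d²=4 ≤ ρ²=38; F_rep = 5·(2,0)/4² = (0.6250,0.0000)
F = F_att + ΣF_rep = (0.6250,-22.5000)
p' = p + 1/5·F = (-9.8750,2.5000)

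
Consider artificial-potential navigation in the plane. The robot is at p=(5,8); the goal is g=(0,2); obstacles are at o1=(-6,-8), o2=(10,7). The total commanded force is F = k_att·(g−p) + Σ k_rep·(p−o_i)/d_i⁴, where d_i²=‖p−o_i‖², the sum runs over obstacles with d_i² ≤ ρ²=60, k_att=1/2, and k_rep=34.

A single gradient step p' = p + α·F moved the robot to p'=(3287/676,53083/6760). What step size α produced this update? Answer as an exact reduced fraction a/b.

α = 1/20

F_att = 1/2·(g−p) = 1/2·(-5,-6) = (-2.5000,-3.0000)
o1: d²=377 > ρ²=60 → inactive
o2: d²=26 ≤ ρ²=60; F_rep = 34·(-5,1)/26² = (-0.2515,0.0503)
F = F_att + ΣF_rep = (-2.7515,-2.9497)
Δp = p'−p = (-0.1376,-0.1475); α = Δx/Fx = (-93/676) / (-465/169) = 1/20
check: Δy/Fy = (-997/6760) / (-997/338) = 1/20 ✓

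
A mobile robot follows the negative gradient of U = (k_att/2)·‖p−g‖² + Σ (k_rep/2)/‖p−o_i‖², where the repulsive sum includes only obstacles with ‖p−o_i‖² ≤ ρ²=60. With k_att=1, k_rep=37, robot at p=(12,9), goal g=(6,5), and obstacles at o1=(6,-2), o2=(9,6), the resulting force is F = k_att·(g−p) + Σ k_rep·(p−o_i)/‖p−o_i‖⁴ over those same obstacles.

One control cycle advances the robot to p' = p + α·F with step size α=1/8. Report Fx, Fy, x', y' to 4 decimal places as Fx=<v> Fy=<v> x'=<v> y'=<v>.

Fx=-5.6574 Fy=-3.6574 x'=11.2928 y'=8.5428

F_att = 1·(g−p) = 1·(-6,-4) = (-6.0000,-4.0000)
o1: d²=157 > ρ²=60 → inactive
o2: d²=18 ≤ ρ²=60; F_rep = 37·(3,3)/18² = (0.3426,0.3426)
F = F_att + ΣF_rep = (-5.6574,-3.6574)
p' = p + 1/8·F = (11.2928,8.5428)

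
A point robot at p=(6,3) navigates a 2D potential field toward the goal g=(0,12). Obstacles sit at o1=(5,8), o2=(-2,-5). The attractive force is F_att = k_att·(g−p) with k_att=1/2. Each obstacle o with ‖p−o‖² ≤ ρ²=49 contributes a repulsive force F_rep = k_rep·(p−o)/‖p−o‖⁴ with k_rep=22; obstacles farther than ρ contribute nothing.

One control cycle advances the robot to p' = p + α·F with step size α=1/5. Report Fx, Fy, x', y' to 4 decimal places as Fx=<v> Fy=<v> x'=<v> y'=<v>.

Fx=-2.9675 Fy=4.3373 x'=5.4065 y'=3.8675

F_att = 1/2·(g−p) = 1/2·(-6,9) = (-3.0000,4.5000)
o1: d²=26 ≤ ρ²=49; F_rep = 22·(1,-5)/26² = (0.0325,-0.1627)
o2: d²=128 > ρ²=49 → inactive
F = F_att + ΣF_rep = (-2.9675,4.3373)
p' = p + 1/5·F = (5.4065,3.8675)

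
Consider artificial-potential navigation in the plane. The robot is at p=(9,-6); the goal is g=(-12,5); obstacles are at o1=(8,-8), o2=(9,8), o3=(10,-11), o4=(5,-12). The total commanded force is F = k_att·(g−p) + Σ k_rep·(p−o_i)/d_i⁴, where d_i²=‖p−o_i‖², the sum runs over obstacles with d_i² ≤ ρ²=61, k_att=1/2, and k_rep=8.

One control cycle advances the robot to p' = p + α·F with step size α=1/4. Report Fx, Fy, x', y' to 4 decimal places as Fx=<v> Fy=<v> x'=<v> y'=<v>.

Fx=-10.1800 Fy=6.2169 x'=6.4550 y'=-4.4458

F_att = 1/2·(g−p) = 1/2·(-21,11) = (-10.5000,5.5000)
o1: d²=5 ≤ ρ²=61; F_rep = 8·(1,2)/5² = (0.3200,0.6400)
o2: d²=196 > ρ²=61 → inactive
o3: d²=26 ≤ ρ²=61; F_rep = 8·(-1,5)/26² = (-0.0118,0.0592)
o4: d²=52 ≤ ρ²=61; F_rep = 8·(4,6)/52² = (0.0118,0.0178)
F = F_att + ΣF_rep = (-10.1800,6.2169)
p' = p + 1/4·F = (6.4550,-4.4458)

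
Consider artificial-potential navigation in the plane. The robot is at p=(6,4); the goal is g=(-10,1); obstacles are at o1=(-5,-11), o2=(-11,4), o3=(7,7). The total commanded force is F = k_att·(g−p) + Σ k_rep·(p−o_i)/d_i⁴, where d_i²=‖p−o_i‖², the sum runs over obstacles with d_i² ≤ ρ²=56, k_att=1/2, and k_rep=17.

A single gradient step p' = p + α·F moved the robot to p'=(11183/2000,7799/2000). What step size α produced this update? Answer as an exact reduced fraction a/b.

F_att = 1/2·(g−p) = 1/2·(-16,-3) = (-8.0000,-1.5000)
o1: d²=346 > ρ²=56 → inactive
o2: d²=289 > ρ²=56 → inactive
o3: d²=10 ≤ ρ²=56; F_rep = 17·(-1,-3)/10² = (-0.1700,-0.5100)
F = F_att + ΣF_rep = (-8.1700,-2.0100)
Δp = p'−p = (-0.4085,-0.1005); α = Δx/Fx = (-817/2000) / (-817/100) = 1/20
check: Δy/Fy = (-201/2000) / (-201/100) = 1/20 ✓

α = 1/20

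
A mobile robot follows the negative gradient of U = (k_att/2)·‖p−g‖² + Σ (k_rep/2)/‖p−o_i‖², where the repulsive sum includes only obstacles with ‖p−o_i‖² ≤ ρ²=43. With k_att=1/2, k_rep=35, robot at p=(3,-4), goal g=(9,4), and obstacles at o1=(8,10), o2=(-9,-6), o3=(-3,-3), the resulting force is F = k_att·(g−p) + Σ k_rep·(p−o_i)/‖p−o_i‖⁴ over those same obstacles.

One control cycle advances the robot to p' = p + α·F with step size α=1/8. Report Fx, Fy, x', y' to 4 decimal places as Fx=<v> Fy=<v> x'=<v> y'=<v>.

F_att = 1/2·(g−p) = 1/2·(6,8) = (3.0000,4.0000)
o1: d²=221 > ρ²=43 → inactive
o2: d²=148 > ρ²=43 → inactive
o3: d²=37 ≤ ρ²=43; F_rep = 35·(6,-1)/37² = (0.1534,-0.0256)
F = F_att + ΣF_rep = (3.1534,3.9744)
p' = p + 1/8·F = (3.3942,-3.5032)

Fx=3.1534 Fy=3.9744 x'=3.3942 y'=-3.5032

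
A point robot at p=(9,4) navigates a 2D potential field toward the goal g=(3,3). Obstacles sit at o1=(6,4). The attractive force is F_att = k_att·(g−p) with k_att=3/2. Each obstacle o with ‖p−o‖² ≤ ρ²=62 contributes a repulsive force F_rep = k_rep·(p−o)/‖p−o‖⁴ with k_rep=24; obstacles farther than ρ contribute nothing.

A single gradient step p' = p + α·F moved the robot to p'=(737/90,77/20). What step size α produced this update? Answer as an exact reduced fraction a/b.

α = 1/10

F_att = 3/2·(g−p) = 3/2·(-6,-1) = (-9.0000,-1.5000)
o1: d²=9 ≤ ρ²=62; F_rep = 24·(3,0)/9² = (0.8889,0.0000)
F = F_att + ΣF_rep = (-8.1111,-1.5000)
Δp = p'−p = (-0.8111,-0.1500); α = Δx/Fx = (-73/90) / (-73/9) = 1/10
check: Δy/Fy = (-3/20) / (-3/2) = 1/10 ✓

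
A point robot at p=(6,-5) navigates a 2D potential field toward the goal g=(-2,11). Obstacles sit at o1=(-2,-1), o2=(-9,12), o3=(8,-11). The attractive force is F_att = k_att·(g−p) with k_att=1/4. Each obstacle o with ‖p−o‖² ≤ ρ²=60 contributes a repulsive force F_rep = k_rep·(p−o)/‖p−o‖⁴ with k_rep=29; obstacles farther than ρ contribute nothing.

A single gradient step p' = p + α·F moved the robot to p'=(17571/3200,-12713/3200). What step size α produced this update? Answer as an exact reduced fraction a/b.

F_att = 1/4·(g−p) = 1/4·(-8,16) = (-2.0000,4.0000)
o1: d²=80 > ρ²=60 → inactive
o2: d²=514 > ρ²=60 → inactive
o3: d²=40 ≤ ρ²=60; F_rep = 29·(-2,6)/40² = (-0.0362,0.1087)
F = F_att + ΣF_rep = (-2.0362,4.1087)
Δp = p'−p = (-0.5091,1.0272); α = Δx/Fx = (-1629/3200) / (-1629/800) = 1/4
check: Δy/Fy = (3287/3200) / (3287/800) = 1/4 ✓

α = 1/4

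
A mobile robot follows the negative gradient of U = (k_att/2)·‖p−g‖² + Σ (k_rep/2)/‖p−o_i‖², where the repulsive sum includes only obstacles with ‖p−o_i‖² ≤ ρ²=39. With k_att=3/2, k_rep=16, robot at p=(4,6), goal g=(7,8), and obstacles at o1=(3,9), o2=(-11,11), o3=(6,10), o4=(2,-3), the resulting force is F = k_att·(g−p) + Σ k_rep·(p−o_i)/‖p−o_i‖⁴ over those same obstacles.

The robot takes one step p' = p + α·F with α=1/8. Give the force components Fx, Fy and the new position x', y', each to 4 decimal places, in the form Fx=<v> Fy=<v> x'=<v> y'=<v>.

Fx=4.5800 Fy=2.3600 x'=4.5725 y'=6.2950

F_att = 3/2·(g−p) = 3/2·(3,2) = (4.5000,3.0000)
o1: d²=10 ≤ ρ²=39; F_rep = 16·(1,-3)/10² = (0.1600,-0.4800)
o2: d²=250 > ρ²=39 → inactive
o3: d²=20 ≤ ρ²=39; F_rep = 16·(-2,-4)/20² = (-0.0800,-0.1600)
o4: d²=85 > ρ²=39 → inactive
F = F_att + ΣF_rep = (4.5800,2.3600)
p' = p + 1/8·F = (4.5725,6.2950)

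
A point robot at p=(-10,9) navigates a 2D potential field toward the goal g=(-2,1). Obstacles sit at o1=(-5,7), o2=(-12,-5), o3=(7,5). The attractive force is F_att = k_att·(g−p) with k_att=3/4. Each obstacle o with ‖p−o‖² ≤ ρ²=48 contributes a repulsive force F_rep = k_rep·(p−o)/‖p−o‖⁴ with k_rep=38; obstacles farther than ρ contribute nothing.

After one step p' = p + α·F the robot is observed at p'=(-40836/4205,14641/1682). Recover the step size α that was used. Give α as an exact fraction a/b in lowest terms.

α = 1/20

F_att = 3/4·(g−p) = 3/4·(8,-8) = (6.0000,-6.0000)
o1: d²=29 ≤ ρ²=48; F_rep = 38·(-5,2)/29² = (-0.2259,0.0904)
o2: d²=200 > ρ²=48 → inactive
o3: d²=305 > ρ²=48 → inactive
F = F_att + ΣF_rep = (5.7741,-5.9096)
Δp = p'−p = (0.2887,-0.2955); α = Δx/Fx = (1214/4205) / (4856/841) = 1/20
check: Δy/Fy = (-497/1682) / (-4970/841) = 1/20 ✓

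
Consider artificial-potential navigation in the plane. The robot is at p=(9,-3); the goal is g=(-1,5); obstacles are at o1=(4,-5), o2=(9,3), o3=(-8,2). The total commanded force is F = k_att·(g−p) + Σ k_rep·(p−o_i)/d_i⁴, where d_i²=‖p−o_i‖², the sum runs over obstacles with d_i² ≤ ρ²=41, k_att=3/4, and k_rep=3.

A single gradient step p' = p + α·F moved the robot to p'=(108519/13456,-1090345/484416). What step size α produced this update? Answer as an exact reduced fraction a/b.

F_att = 3/4·(g−p) = 3/4·(-10,8) = (-7.5000,6.0000)
o1: d²=29 ≤ ρ²=41; F_rep = 3·(5,2)/29² = (0.0178,0.0071)
o2: d²=36 ≤ ρ²=41; F_rep = 3·(0,-6)/36² = (0.0000,-0.0139)
o3: d²=314 > ρ²=41 → inactive
F = F_att + ΣF_rep = (-7.4822,5.9932)
Δp = p'−p = (-0.9353,0.7492); α = Δx/Fx = (-12585/13456) / (-12585/1682) = 1/8
check: Δy/Fy = (362903/484416) / (362903/60552) = 1/8 ✓

α = 1/8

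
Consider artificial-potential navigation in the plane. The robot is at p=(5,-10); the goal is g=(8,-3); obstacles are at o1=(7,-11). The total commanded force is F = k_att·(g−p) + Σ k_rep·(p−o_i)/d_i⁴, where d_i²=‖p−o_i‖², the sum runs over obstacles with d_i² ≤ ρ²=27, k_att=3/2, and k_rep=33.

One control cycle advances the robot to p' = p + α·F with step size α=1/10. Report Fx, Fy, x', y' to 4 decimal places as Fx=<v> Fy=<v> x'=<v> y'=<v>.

Fx=1.8600 Fy=11.8200 x'=5.1860 y'=-8.8180

F_att = 3/2·(g−p) = 3/2·(3,7) = (4.5000,10.5000)
o1: d²=5 ≤ ρ²=27; F_rep = 33·(-2,1)/5² = (-2.6400,1.3200)
F = F_att + ΣF_rep = (1.8600,11.8200)
p' = p + 1/10·F = (5.1860,-8.8180)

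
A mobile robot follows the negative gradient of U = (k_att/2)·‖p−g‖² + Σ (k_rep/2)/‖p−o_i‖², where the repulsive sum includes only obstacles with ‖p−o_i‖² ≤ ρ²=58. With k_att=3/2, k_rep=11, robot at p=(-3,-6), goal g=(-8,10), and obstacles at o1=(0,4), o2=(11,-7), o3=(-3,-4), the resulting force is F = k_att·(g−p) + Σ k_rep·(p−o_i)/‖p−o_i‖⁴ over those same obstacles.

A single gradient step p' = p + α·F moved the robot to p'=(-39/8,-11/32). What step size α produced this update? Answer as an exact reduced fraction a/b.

F_att = 3/2·(g−p) = 3/2·(-5,16) = (-7.5000,24.0000)
o1: d²=109 > ρ²=58 → inactive
o2: d²=197 > ρ²=58 → inactive
o3: d²=4 ≤ ρ²=58; F_rep = 11·(0,-2)/4² = (0.0000,-1.3750)
F = F_att + ΣF_rep = (-7.5000,22.6250)
Δp = p'−p = (-1.8750,5.6562); α = Δx/Fx = (-15/8) / (-15/2) = 1/4
check: Δy/Fy = (181/32) / (181/8) = 1/4 ✓

α = 1/4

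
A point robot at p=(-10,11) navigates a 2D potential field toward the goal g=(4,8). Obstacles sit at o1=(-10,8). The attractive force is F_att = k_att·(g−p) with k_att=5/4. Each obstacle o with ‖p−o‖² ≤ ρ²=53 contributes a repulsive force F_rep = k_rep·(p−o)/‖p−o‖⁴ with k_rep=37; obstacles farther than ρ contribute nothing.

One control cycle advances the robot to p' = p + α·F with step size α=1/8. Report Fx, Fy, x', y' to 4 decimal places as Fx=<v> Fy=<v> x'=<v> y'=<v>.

F_att = 5/4·(g−p) = 5/4·(14,-3) = (17.5000,-3.7500)
o1: d²=9 ≤ ρ²=53; F_rep = 37·(0,3)/9² = (0.0000,1.3704)
F = F_att + ΣF_rep = (17.5000,-2.3796)
p' = p + 1/8·F = (-7.8125,10.7025)

Fx=17.5000 Fy=-2.3796 x'=-7.8125 y'=10.7025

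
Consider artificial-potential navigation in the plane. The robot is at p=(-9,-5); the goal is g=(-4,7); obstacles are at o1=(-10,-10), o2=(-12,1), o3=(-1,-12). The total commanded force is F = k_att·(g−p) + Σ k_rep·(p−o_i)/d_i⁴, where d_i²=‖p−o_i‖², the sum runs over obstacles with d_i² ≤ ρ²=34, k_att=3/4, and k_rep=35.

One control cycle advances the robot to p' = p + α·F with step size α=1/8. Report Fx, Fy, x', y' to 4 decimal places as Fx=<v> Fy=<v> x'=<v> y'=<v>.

F_att = 3/4·(g−p) = 3/4·(5,12) = (3.7500,9.0000)
o1: d²=26 ≤ ρ²=34; F_rep = 35·(1,5)/26² = (0.0518,0.2589)
o2: d²=45 > ρ²=34 → inactive
o3: d²=113 > ρ²=34 → inactive
F = F_att + ΣF_rep = (3.8018,9.2589)
p' = p + 1/8·F = (-8.5248,-3.8426)

Fx=3.8018 Fy=9.2589 x'=-8.5248 y'=-3.8426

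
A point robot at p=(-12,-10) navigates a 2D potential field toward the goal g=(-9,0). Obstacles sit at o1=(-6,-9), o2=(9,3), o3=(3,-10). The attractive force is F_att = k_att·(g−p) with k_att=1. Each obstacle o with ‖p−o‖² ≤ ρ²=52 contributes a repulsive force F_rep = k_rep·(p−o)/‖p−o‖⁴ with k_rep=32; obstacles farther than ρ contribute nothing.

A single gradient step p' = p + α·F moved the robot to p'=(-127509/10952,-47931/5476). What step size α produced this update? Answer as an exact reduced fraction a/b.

F_att = 1·(g−p) = 1·(3,10) = (3.0000,10.0000)
o1: d²=37 ≤ ρ²=52; F_rep = 32·(-6,-1)/37² = (-0.1402,-0.0234)
o2: d²=610 > ρ²=52 → inactive
o3: d²=225 > ρ²=52 → inactive
F = F_att + ΣF_rep = (2.8598,9.9766)
Δp = p'−p = (0.3575,1.2471); α = Δx/Fx = (3915/10952) / (3915/1369) = 1/8
check: Δy/Fy = (6829/5476) / (13658/1369) = 1/8 ✓

α = 1/8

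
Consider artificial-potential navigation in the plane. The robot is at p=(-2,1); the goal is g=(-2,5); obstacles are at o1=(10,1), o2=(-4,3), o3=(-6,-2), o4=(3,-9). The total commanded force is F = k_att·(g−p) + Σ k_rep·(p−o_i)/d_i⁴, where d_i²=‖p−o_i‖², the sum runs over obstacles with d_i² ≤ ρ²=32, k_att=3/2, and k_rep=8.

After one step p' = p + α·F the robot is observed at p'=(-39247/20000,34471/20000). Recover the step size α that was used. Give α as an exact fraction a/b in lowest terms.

F_att = 3/2·(g−p) = 3/2·(0,4) = (0.0000,6.0000)
o1: d²=144 > ρ²=32 → inactive
o2: d²=8 ≤ ρ²=32; F_rep = 8·(2,-2)/8² = (0.2500,-0.2500)
o3: d²=25 ≤ ρ²=32; F_rep = 8·(4,3)/25² = (0.0512,0.0384)
o4: d²=125 > ρ²=32 → inactive
F = F_att + ΣF_rep = (0.3012,5.7884)
Δp = p'−p = (0.0377,0.7236); α = Δx/Fx = (753/20000) / (753/2500) = 1/8
check: Δy/Fy = (14471/20000) / (14471/2500) = 1/8 ✓

α = 1/8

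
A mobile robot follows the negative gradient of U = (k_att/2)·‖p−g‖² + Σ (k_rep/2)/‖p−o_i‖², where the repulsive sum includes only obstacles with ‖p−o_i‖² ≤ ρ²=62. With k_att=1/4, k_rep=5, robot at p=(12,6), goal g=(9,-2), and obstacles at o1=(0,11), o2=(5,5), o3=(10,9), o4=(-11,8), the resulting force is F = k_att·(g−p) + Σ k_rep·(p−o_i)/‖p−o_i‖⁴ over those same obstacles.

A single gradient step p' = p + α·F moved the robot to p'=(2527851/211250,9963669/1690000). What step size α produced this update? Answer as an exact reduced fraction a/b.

F_att = 1/4·(g−p) = 1/4·(-3,-8) = (-0.7500,-2.0000)
o1: d²=169 > ρ²=62 → inactive
o2: d²=50 ≤ ρ²=62; F_rep = 5·(7,1)/50² = (0.0140,0.0020)
o3: d²=13 ≤ ρ²=62; F_rep = 5·(2,-3)/13² = (0.0592,-0.0888)
o4: d²=533 > ρ²=62 → inactive
F = F_att + ΣF_rep = (-0.6768,-2.0868)
Δp = p'−p = (-0.0338,-0.1043); α = Δx/Fx = (-7149/211250) / (-14298/21125) = 1/20
check: Δy/Fy = (-176331/1690000) / (-176331/84500) = 1/20 ✓

α = 1/20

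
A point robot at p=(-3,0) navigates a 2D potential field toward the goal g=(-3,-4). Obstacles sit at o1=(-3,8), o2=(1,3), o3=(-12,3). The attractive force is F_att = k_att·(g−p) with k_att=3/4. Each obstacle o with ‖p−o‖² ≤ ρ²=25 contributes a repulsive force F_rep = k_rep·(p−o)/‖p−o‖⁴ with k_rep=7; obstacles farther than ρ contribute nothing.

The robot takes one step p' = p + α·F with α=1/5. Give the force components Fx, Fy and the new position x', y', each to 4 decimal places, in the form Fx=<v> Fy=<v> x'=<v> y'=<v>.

F_att = 3/4·(g−p) = 3/4·(0,-4) = (0.0000,-3.0000)
o1: d²=64 > ρ²=25 → inactive
o2: d²=25 ≤ ρ²=25; F_rep = 7·(-4,-3)/25² = (-0.0448,-0.0336)
o3: d²=90 > ρ²=25 → inactive
F = F_att + ΣF_rep = (-0.0448,-3.0336)
p' = p + 1/5·F = (-3.0090,-0.6067)

Fx=-0.0448 Fy=-3.0336 x'=-3.0090 y'=-0.6067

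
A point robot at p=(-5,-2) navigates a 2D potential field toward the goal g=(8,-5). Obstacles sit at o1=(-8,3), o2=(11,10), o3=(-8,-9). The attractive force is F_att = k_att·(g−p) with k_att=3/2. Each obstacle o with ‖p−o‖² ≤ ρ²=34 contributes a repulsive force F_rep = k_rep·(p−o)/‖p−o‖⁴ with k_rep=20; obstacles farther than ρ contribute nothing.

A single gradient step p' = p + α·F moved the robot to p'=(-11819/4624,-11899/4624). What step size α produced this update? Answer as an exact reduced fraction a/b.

F_att = 3/2·(g−p) = 3/2·(13,-3) = (19.5000,-4.5000)
o1: d²=34 ≤ ρ²=34; F_rep = 20·(3,-5)/34² = (0.0519,-0.0865)
o2: d²=400 > ρ²=34 → inactive
o3: d²=58 > ρ²=34 → inactive
F = F_att + ΣF_rep = (19.5519,-4.5865)
Δp = p'−p = (2.4440,-0.5733); α = Δx/Fx = (11301/4624) / (11301/578) = 1/8
check: Δy/Fy = (-2651/4624) / (-2651/578) = 1/8 ✓

α = 1/8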